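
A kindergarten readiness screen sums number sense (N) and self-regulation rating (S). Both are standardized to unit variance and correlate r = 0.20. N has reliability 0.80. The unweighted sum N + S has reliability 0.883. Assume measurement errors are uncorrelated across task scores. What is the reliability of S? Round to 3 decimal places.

Var(N+S) = 2 + 2·0.20 = 2.400.
True-score variance = ρ_N + ρ_S + 2·0.20, so 0.883 = (0.80 + ρ_S + 0.40) / 2.400.
ρ_S = 0.883·2.400 − 0.80 − 0.40 = 0.919.

0.919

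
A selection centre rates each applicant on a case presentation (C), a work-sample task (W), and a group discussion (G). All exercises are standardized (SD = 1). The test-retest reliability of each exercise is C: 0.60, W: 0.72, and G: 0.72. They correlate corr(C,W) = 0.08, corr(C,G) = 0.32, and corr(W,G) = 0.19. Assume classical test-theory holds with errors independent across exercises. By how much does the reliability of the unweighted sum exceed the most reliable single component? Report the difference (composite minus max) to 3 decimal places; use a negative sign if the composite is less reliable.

0.050

Var(sum) = 3 + 1.18 = 4.18; true-score variance = 2.04 + 1.18 = 3.22; composite reliability = 0.7703.
Max component reliability = 0.7200.
Difference = 0.7703 − 0.7200 = 0.050.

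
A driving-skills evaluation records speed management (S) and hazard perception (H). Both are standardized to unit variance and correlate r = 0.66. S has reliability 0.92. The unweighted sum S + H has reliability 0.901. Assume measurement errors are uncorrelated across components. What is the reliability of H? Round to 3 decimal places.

0.751

Var(S+H) = 2 + 2·0.66 = 3.320.
True-score variance = ρ_S + ρ_H + 2·0.66, so 0.901 = (0.92 + ρ_H + 1.32) / 3.320.
ρ_H = 0.901·3.320 − 0.92 − 1.32 = 0.751.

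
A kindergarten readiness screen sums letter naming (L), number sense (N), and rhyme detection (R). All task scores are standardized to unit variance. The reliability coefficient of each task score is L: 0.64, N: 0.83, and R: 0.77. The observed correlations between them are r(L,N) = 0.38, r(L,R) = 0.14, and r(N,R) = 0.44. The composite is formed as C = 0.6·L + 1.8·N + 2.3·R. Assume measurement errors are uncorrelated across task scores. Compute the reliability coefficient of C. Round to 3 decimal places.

Var(C) = 0.6² + 1.8² + 2.3² + 2·[1.08·0.38 + 1.38·0.14 + 4.14·0.44] = 8.89 + 4.8504 = 13.7404.
With uncorrelated errors the cross-covariances are all true-score covariance, so they carry over unchanged; only the diagonal terms shrink to ρᵢσᵢ².
True-score variance = [0.6²·0.64 + 1.8²·0.83 + 2.3²·0.77] + 4.8504 = 6.9929 + 4.8504 = 11.8433.
Reliability = 11.8433 / 13.7404 = 0.862.

0.862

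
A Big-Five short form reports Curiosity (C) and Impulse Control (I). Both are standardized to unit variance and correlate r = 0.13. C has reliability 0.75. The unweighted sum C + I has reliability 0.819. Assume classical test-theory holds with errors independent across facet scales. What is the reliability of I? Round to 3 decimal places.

0.841

Var(C+I) = 2 + 2·0.13 = 2.260.
True-score variance = ρ_C + ρ_I + 2·0.13, so 0.819 = (0.75 + ρ_I + 0.26) / 2.260.
ρ_I = 0.819·2.260 − 0.75 − 0.26 = 0.841.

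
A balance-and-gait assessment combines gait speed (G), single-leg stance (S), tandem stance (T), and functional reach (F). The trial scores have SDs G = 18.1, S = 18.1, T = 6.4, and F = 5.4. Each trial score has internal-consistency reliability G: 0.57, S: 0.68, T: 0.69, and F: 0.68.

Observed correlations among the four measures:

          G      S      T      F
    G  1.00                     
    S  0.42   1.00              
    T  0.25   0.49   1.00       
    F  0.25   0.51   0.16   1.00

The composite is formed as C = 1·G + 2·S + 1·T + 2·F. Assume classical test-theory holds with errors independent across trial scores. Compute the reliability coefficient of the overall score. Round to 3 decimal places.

Var(C) = 18.1² + 2²·18.1² + 6.4² + 2²·5.4² + 2·[2·18.1·18.1·0.42 + 18.1·6.4·0.25 + 2·18.1·5.4·0.25 + 2·18.1·6.4·0.49 + 4·18.1·5.4·0.51 + 2·6.4·5.4·0.16] = 1795.65 + 1353.99 = 3149.64.
Under uncorrelated errors the observed covariances equal the true-score covariances, so only the own-variance terms attenuate.
True-score variance = [18.1²·0.57 + 2²·18.1²·0.68 + 6.4²·0.69 + 2²·5.4²·0.68] + 1353.99 = 1185.41 + 1353.99 = 2539.4.
Reliability = 2539.4 / 3149.64 = 0.806.

0.806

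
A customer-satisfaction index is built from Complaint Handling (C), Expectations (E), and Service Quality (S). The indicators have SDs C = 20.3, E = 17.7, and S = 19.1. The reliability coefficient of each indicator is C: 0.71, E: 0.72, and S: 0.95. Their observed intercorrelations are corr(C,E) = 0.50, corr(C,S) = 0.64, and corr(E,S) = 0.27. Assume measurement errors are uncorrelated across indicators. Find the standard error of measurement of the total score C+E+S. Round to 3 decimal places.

15.016

Var(total) = 1090.19 + 1038.16 = 2128.35.
True-score variance = 864.722 + 1038.16 = 1902.88, so reliability = 0.8941.
Error variance = 2128.35 − 1902.88 = 225.468; SEM = √225.468 = 15.016.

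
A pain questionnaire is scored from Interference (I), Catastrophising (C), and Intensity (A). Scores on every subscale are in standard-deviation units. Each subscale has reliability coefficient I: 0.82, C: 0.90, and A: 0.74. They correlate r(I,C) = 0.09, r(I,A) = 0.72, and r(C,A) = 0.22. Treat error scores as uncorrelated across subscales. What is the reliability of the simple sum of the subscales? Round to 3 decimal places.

Var(I+C+A) = 3 + 2·[0.09 + 0.72 + 0.22] = 3 + 2.06 = 5.06.
Under uncorrelated errors the observed covariances equal the true-score covariances, so only the own-variance terms attenuate.
True-score variance = [0.82 + 0.90 + 0.74] + 2.06 = 2.46 + 2.06 = 4.52.
Reliability = 4.52 / 5.06 = 0.893.

0.893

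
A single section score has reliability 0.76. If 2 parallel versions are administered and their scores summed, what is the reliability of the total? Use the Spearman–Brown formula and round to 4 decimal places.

ρ_k = kρ / (1 + (k−1)ρ) = 2·0.76 / (1 + 1·0.76) = 1.520 / 1.760 = 0.8636.

0.8636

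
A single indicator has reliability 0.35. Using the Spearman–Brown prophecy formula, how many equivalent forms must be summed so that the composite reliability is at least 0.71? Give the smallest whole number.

5

k ≥ ρ*(1−ρ₁)/(ρ₁(1−ρ*)) = 0.71·0.65 / (0.35·0.29) = 4.547.
Smallest integer k = 5.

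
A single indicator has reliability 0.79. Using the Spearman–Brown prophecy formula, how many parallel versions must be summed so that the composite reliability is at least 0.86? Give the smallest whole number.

2

k ≥ ρ*(1−ρ₁)/(ρ₁(1−ρ*)) = 0.86·0.21 / (0.79·0.14) = 1.633.
Smallest integer k = 2.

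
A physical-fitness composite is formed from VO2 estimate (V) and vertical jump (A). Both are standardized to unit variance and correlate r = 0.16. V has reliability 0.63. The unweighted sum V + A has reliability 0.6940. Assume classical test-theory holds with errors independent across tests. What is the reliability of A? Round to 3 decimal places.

0.660

Var(V+A) = 2 + 2·0.16 = 2.320.
True-score variance = ρ_V + ρ_A + 2·0.16, so 0.6940 = (0.63 + ρ_A + 0.32) / 2.320.
ρ_A = 0.6940·2.320 − 0.63 − 0.32 = 0.660.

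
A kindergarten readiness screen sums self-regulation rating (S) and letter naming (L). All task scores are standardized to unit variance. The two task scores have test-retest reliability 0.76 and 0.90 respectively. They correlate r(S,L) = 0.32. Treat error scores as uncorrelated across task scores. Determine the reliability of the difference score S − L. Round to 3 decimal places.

Var(S−L) = 1 + 1 − 2·0.32 = 2 − 0.64 = 1.36.
Under uncorrelated errors the observed covariances equal the true-score covariances, so only the own-variance terms attenuate.
True-score variance = [0.76 + 0.90] − 0.64 = 1.66 − 0.64 = 1.02.
Reliability = 1.02 / 1.36 = 0.750.

0.750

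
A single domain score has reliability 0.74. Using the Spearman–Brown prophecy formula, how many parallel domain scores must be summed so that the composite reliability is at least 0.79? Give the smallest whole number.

2

k ≥ ρ*(1−ρ₁)/(ρ₁(1−ρ*)) = 0.79·0.26 / (0.74·0.21) = 1.322.
Smallest integer k = 2.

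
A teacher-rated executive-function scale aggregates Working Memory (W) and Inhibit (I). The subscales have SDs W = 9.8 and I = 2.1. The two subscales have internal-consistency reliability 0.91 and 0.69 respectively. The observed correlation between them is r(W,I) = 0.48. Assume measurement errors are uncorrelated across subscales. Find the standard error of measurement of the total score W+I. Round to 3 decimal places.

3.164

Var(total) = 100.45 + 19.7568 = 120.207.
True-score variance = 90.4393 + 19.7568 = 110.196, so reliability = 0.9167.
Error variance = 120.207 − 110.196 = 10.0107; SEM = √10.0107 = 3.164.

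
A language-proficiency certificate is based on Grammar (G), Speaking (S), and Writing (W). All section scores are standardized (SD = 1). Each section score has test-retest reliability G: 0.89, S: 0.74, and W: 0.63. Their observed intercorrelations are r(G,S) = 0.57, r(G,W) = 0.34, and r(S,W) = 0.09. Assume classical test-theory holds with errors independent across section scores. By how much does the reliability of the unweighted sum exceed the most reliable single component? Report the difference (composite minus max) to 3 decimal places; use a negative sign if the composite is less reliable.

Var(sum) = 3 + 2 = 5; true-score variance = 2.26 + 2 = 4.26; composite reliability = 0.8520.
Max component reliability = 0.8900.
Difference = 0.8520 − 0.8900 = -0.038.

-0.038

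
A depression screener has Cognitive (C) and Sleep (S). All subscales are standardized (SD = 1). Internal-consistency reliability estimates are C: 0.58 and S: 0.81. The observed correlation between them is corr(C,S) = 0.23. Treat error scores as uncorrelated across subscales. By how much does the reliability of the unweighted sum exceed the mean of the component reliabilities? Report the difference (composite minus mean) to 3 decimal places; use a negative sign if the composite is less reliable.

0.057

Var(sum) = 2 + 0.46 = 2.46; true-score variance = 1.39 + 0.46 = 1.85; composite reliability = 0.7520.
Mean component reliability = 0.6950.
Difference = 0.7520 − 0.6950 = 0.057.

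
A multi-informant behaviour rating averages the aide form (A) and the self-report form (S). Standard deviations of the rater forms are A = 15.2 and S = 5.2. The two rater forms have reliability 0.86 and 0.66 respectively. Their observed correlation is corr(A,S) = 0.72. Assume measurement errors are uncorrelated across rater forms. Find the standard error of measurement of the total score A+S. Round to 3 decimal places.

6.445

Var(total) = 258.08 + 113.818 = 371.898.
True-score variance = 216.541 + 113.818 = 330.358, so reliability = 0.8883.
Error variance = 371.898 − 330.358 = 41.5392; SEM = √41.5392 = 6.445.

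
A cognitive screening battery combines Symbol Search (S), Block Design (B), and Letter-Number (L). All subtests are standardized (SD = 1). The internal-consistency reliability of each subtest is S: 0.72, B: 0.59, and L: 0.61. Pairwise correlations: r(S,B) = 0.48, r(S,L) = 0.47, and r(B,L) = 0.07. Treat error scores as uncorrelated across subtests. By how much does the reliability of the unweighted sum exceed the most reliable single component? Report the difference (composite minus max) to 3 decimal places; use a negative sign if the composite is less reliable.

Var(sum) = 3 + 2.04 = 5.04; true-score variance = 1.92 + 2.04 = 3.96; composite reliability = 0.7857.
Max component reliability = 0.7200.
Difference = 0.7857 − 0.7200 = 0.066.

0.066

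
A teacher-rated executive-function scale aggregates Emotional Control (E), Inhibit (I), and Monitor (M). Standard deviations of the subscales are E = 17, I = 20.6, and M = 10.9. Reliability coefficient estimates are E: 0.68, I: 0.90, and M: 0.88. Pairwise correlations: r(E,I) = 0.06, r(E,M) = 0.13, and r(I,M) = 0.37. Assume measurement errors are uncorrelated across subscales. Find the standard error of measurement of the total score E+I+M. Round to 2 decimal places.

Var(total) = 832.17 + 256.362 = 1088.53.
True-score variance = 682.997 + 256.362 = 939.358, so reliability = 0.8630.
Error variance = 1088.53 − 939.358 = 149.173; SEM = √149.173 = 12.21.

12.21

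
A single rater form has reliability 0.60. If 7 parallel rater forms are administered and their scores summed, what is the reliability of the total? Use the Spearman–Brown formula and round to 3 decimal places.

ρ_k = kρ / (1 + (k−1)ρ) = 7·0.60 / (1 + 6·0.60) = 4.200 / 4.600 = 0.913.

0.913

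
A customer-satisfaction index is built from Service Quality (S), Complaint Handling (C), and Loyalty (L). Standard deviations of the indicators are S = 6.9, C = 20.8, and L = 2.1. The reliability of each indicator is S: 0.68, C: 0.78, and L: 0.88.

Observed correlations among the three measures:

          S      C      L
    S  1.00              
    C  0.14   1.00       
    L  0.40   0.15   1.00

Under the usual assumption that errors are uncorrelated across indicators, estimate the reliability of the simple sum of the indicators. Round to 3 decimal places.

Var(S+C+L) = 6.9² + 20.8² + 2.1² + 2·[6.9·20.8·0.14 + 6.9·2.1·0.40 + 20.8·2.1·0.15] = 484.66 + 64.8816 = 549.542.
With uncorrelated errors the cross-covariances are all true-score covariance, so they carry over unchanged; only the diagonal terms shrink to ρᵢσᵢ².
True-score variance = [6.9²·0.68 + 20.8²·0.78 + 2.1²·0.88] + 64.8816 = 373.715 + 64.8816 = 438.596.
Reliability = 438.596 / 549.542 = 0.798.

0.798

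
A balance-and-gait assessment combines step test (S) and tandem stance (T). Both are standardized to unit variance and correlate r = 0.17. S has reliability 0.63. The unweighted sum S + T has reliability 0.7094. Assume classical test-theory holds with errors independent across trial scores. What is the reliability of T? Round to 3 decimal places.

Var(S+T) = 2 + 2·0.17 = 2.340.
True-score variance = ρ_S + ρ_T + 2·0.17, so 0.7094 = (0.63 + ρ_T + 0.34) / 2.340.
ρ_T = 0.7094·2.340 − 0.63 − 0.34 = 0.690.

0.690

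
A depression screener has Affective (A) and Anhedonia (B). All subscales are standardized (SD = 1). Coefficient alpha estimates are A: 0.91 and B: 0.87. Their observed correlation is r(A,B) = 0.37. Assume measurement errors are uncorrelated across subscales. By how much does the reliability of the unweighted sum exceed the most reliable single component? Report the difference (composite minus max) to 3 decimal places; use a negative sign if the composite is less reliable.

Var(sum) = 2 + 0.74 = 2.74; true-score variance = 1.78 + 0.74 = 2.52; composite reliability = 0.9197.
Max component reliability = 0.9100.
Difference = 0.9197 − 0.9100 = 0.010.

0.010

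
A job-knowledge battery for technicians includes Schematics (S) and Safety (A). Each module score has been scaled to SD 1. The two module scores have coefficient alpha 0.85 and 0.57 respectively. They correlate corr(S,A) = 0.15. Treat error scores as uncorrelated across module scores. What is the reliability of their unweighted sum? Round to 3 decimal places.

Var(S+A) = 2 + 2·[0.15] = 2 + 0.3 = 2.3.
With uncorrelated errors the cross-covariances are all true-score covariance, so they carry over unchanged; only the diagonal terms shrink to ρᵢσᵢ².
True-score variance = [0.85 + 0.57] + 0.3 = 1.42 + 0.3 = 1.72.
Reliability = 1.72 / 2.3 = 0.748.

0.748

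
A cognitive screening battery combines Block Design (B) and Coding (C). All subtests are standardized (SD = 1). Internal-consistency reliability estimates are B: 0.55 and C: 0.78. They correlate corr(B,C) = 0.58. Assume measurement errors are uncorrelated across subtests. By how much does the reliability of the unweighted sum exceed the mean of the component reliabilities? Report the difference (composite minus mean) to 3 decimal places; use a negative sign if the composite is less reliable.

Var(sum) = 2 + 1.16 = 3.16; true-score variance = 1.33 + 1.16 = 2.49; composite reliability = 0.7880.
Mean component reliability = 0.6650.
Difference = 0.7880 − 0.6650 = 0.123.

0.123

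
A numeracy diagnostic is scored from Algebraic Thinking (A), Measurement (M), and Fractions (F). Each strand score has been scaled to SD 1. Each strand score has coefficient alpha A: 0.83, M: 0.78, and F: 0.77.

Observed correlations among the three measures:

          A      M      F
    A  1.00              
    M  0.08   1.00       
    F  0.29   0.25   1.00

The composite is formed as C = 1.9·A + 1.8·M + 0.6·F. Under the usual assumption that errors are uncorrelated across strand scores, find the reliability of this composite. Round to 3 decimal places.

0.843

Var(C) = 1.9² + 1.8² + 0.6² + 2·[3.42·0.08 + 1.14·0.29 + 1.08·0.25] = 7.21 + 1.7484 = 8.9584.
Because errors are independent across components, Cov(Tᵢ,Tⱼ) = Cov(Xᵢ,Xⱼ); the off-diagonal part of the true-score variance is the same as above.
True-score variance = [1.9²·0.83 + 1.8²·0.78 + 0.6²·0.77] + 1.7484 = 5.8007 + 1.7484 = 7.5491.
Reliability = 7.5491 / 8.9584 = 0.843.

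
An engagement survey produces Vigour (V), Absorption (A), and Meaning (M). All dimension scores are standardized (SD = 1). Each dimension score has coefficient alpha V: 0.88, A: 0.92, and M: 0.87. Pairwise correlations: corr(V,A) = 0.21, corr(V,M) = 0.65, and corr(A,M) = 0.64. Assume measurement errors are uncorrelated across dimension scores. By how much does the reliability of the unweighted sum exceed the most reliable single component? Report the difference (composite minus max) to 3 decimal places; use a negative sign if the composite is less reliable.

0.025

Var(sum) = 3 + 3 = 6; true-score variance = 2.67 + 3 = 5.67; composite reliability = 0.9450.
Max component reliability = 0.9200.
Difference = 0.9450 − 0.9200 = 0.025.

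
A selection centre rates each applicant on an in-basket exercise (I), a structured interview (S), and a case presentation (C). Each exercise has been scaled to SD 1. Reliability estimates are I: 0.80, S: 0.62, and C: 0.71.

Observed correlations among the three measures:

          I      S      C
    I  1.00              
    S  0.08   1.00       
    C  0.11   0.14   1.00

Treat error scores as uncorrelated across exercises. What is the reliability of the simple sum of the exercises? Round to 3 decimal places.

0.762

Var(I+S+C) = 3 + 2·[0.08 + 0.11 + 0.14] = 3 + 0.66 = 3.66.
Because errors are independent across components, Cov(Tᵢ,Tⱼ) = Cov(Xᵢ,Xⱼ); the off-diagonal part of the true-score variance is the same as above.
True-score variance = [0.80 + 0.62 + 0.71] + 0.66 = 2.13 + 0.66 = 2.79.
Reliability = 2.79 / 3.66 = 0.762.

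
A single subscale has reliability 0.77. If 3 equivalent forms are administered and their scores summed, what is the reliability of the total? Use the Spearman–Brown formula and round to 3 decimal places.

ρ_k = kρ / (1 + (k−1)ρ) = 3·0.77 / (1 + 2·0.77) = 2.310 / 2.540 = 0.909.

0.909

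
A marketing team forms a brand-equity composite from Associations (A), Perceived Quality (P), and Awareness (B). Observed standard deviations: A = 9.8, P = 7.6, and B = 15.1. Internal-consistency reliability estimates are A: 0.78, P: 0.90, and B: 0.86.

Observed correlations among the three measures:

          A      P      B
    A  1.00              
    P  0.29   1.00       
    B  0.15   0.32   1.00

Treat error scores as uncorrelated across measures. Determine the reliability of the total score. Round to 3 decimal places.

0.892

Var(A+P+B) = 9.8² + 7.6² + 15.1² + 2·[9.8·7.6·0.29 + 9.8·15.1·0.15 + 7.6·15.1·0.32] = 381.81 + 161.039 = 542.849.
With uncorrelated errors the cross-covariances are all true-score covariance, so they carry over unchanged; only the diagonal terms shrink to ρᵢσᵢ².
True-score variance = [9.8²·0.78 + 7.6²·0.90 + 15.1²·0.86] + 161.039 = 322.984 + 161.039 = 484.023.
Reliability = 484.023 / 542.849 = 0.892.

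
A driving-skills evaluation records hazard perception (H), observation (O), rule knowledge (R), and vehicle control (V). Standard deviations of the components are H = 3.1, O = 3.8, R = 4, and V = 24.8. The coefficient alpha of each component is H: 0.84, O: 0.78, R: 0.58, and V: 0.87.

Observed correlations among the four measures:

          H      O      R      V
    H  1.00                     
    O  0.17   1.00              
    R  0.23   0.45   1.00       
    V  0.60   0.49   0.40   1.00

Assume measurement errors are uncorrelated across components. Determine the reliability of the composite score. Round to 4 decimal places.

Var(H+O+R+V) = 3.1² + 3.8² + 4² + 24.8² + 2·[3.1·3.8·0.17 + 3.1·4·0.23 + 3.1·24.8·0.60 + 3.8·4·0.45 + 3.8·24.8·0.49 + 4·24.8·0.40] = 655.09 + 287.36 = 942.45.
Because errors are independent across components, Cov(Tᵢ,Tⱼ) = Cov(Xᵢ,Xⱼ); the off-diagonal part of the true-score variance is the same as above.
True-score variance = [3.1²·0.84 + 3.8²·0.78 + 4²·0.58 + 24.8²·0.87] + 287.36 = 563.7 + 287.36 = 851.061.
Reliability = 851.061 / 942.45 = 0.9030.

0.9030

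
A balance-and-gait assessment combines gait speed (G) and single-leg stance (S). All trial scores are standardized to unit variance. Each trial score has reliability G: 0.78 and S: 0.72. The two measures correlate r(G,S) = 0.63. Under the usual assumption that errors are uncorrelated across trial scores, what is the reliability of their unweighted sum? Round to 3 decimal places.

0.847

Var(G+S) = 2 + 2·[0.63] = 2 + 1.26 = 3.26.
Under uncorrelated errors the observed covariances equal the true-score covariances, so only the own-variance terms attenuate.
True-score variance = [0.78 + 0.72] + 1.26 = 1.5 + 1.26 = 2.76.
Reliability = 2.76 / 3.26 = 0.847.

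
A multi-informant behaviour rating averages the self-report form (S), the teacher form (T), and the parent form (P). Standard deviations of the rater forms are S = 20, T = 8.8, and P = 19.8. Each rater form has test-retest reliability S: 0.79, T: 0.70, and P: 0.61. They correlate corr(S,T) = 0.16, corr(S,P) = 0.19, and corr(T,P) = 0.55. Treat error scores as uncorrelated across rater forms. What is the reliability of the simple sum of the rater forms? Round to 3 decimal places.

Var(S+T+P) = 20² + 8.8² + 19.8² + 2·[20·8.8·0.16 + 20·19.8·0.19 + 8.8·19.8·0.55] = 869.48 + 398.464 = 1267.94.
With uncorrelated errors the cross-covariances are all true-score covariance, so they carry over unchanged; only the diagonal terms shrink to ρᵢσᵢ².
True-score variance = [20²·0.79 + 8.8²·0.70 + 19.8²·0.61] + 398.464 = 609.352 + 398.464 = 1007.82.
Reliability = 1007.82 / 1267.94 = 0.795.

0.795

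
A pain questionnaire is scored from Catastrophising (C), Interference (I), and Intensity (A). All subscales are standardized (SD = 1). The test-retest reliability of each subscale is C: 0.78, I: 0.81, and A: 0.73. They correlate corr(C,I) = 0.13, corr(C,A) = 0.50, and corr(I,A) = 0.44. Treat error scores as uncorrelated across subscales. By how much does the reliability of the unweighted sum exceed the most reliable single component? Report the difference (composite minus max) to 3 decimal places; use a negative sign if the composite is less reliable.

0.058

Var(sum) = 3 + 2.14 = 5.14; true-score variance = 2.32 + 2.14 = 4.46; composite reliability = 0.8677.
Max component reliability = 0.8100.
Difference = 0.8677 − 0.8100 = 0.058.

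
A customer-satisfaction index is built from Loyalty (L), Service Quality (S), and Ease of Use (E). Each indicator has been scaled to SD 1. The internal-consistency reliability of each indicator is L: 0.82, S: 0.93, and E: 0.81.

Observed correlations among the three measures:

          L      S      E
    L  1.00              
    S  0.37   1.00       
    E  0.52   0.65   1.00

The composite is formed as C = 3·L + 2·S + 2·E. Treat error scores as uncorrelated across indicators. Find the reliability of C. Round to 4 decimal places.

0.9191

Var(C) = 3² + 2² + 2² + 2·[6·0.37 + 6·0.52 + 4·0.65] = 17 + 15.88 = 32.88.
Because errors are independent across components, Cov(Tᵢ,Tⱼ) = Cov(Xᵢ,Xⱼ); the off-diagonal part of the true-score variance is the same as above.
True-score variance = [3²·0.82 + 2²·0.93 + 2²·0.81] + 15.88 = 14.34 + 15.88 = 30.22.
Reliability = 30.22 / 32.88 = 0.9191.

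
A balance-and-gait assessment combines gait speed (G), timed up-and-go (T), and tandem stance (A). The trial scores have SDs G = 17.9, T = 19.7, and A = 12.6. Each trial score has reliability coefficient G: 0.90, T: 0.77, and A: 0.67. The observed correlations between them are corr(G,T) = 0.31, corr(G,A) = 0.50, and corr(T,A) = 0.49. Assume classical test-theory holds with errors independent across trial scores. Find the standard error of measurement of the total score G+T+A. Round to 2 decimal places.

Var(total) = 867.26 + 687.426 = 1554.69.
True-score variance = 693.567 + 687.426 = 1380.99, so reliability = 0.8883.
Error variance = 1554.69 − 1380.99 = 173.692; SEM = √173.692 = 13.18.

13.18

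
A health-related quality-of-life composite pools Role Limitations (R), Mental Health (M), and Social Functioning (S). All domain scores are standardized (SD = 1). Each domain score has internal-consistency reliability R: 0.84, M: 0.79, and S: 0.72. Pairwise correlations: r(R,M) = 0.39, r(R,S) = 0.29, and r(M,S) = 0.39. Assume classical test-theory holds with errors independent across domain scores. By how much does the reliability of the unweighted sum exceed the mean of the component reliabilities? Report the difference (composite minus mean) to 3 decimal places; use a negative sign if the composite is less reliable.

0.090

Var(sum) = 3 + 2.14 = 5.14; true-score variance = 2.35 + 2.14 = 4.49; composite reliability = 0.8735.
Mean component reliability = 0.7833.
Difference = 0.8735 − 0.7833 = 0.090.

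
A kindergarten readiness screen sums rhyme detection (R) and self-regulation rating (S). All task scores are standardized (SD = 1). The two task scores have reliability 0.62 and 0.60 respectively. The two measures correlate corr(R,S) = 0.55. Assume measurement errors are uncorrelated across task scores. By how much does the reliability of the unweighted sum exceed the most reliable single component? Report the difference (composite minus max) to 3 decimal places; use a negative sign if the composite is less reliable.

0.128

Var(sum) = 2 + 1.1 = 3.1; true-score variance = 1.22 + 1.1 = 2.32; composite reliability = 0.7484.
Max component reliability = 0.6200.
Difference = 0.7484 − 0.6200 = 0.128.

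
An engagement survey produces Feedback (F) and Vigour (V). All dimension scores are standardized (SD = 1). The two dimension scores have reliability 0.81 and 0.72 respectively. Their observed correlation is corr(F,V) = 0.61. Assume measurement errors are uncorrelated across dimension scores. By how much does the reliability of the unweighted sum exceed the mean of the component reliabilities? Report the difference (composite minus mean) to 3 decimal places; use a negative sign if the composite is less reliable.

0.089

Var(sum) = 2 + 1.22 = 3.22; true-score variance = 1.53 + 1.22 = 2.75; composite reliability = 0.8540.
Mean component reliability = 0.7650.
Difference = 0.8540 − 0.7650 = 0.089.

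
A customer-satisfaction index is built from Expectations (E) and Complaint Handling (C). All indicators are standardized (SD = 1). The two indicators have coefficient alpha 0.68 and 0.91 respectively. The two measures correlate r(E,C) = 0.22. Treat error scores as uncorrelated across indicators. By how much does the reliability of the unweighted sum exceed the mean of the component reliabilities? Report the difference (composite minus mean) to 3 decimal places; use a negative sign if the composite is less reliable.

0.037

Var(sum) = 2 + 0.44 = 2.44; true-score variance = 1.59 + 0.44 = 2.03; composite reliability = 0.8320.
Mean component reliability = 0.7950.
Difference = 0.8320 − 0.7950 = 0.037.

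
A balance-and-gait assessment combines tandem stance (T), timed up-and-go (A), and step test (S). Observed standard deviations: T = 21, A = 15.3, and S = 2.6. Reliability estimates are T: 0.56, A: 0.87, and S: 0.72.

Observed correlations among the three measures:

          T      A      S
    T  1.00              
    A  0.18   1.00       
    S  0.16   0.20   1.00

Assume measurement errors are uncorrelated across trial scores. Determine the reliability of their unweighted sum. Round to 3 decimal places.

0.728

Var(T+A+S) = 21² + 15.3² + 2.6² + 2·[21·15.3·0.18 + 21·2.6·0.16 + 15.3·2.6·0.20] = 681.85 + 149.052 = 830.902.
With uncorrelated errors the cross-covariances are all true-score covariance, so they carry over unchanged; only the diagonal terms shrink to ρᵢσᵢ².
True-score variance = [21²·0.56 + 15.3²·0.87 + 2.6²·0.72] + 149.052 = 455.486 + 149.052 = 604.538.
Reliability = 604.538 / 830.902 = 0.728.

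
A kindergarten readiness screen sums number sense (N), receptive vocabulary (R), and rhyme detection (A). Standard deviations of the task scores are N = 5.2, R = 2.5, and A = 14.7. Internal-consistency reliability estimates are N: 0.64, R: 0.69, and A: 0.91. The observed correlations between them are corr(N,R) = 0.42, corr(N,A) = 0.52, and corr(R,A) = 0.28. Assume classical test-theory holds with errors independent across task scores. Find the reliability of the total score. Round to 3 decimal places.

0.914

Var(N+R+A) = 5.2² + 2.5² + 14.7² + 2·[5.2·2.5·0.42 + 5.2·14.7·0.52 + 2.5·14.7·0.28] = 249.38 + 110.998 = 360.378.
With uncorrelated errors the cross-covariances are all true-score covariance, so they carry over unchanged; only the diagonal terms shrink to ρᵢσᵢ².
True-score variance = [5.2²·0.64 + 2.5²·0.69 + 14.7²·0.91] + 110.998 = 218.26 + 110.998 = 329.258.
Reliability = 329.258 / 360.378 = 0.914.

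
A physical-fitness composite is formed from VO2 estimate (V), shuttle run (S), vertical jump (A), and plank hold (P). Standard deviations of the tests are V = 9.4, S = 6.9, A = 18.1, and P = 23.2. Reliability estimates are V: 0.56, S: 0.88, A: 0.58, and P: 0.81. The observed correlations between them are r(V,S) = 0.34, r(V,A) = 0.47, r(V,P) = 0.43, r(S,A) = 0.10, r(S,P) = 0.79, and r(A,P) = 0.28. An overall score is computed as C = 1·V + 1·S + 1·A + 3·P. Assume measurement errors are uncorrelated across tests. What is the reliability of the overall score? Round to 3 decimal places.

0.854

Var(C) = 9.4² + 6.9² + 18.1² + 3²·23.2² + 2·[9.4·6.9·0.34 + 9.4·18.1·0.47 + 3·9.4·23.2·0.43 + 6.9·18.1·0.10 + 3·6.9·23.2·0.79 + 3·18.1·23.2·0.28] = 5307.74 + 2255.91 = 7563.65.
With uncorrelated errors the cross-covariances are all true-score covariance, so they carry over unchanged; only the diagonal terms shrink to ρᵢσᵢ².
True-score variance = [9.4²·0.56 + 6.9²·0.88 + 18.1²·0.58 + 3²·23.2²·0.81] + 2255.91 = 4205.16 + 2255.91 = 6461.07.
Reliability = 6461.07 / 7563.65 = 0.854.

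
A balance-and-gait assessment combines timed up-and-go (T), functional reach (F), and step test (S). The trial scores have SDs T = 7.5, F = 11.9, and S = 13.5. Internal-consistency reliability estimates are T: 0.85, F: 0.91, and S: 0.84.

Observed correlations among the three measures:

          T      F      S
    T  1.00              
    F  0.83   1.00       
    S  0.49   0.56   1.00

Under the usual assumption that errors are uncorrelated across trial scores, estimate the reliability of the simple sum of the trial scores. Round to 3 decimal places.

0.938

Var(T+F+S) = 7.5² + 11.9² + 13.5² + 2·[7.5·11.9·0.83 + 7.5·13.5·0.49 + 11.9·13.5·0.56] = 380.11 + 427.308 = 807.418.
Under uncorrelated errors the observed covariances equal the true-score covariances, so only the own-variance terms attenuate.
True-score variance = [7.5²·0.85 + 11.9²·0.91 + 13.5²·0.84] + 427.308 = 329.768 + 427.308 = 757.076.
Reliability = 757.076 / 807.418 = 0.938.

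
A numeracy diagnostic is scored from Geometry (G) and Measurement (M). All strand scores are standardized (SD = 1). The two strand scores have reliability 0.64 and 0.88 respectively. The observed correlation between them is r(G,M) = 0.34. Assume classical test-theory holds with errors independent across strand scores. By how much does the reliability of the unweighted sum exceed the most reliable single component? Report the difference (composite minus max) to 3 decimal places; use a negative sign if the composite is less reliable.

Var(sum) = 2 + 0.68 = 2.68; true-score variance = 1.52 + 0.68 = 2.2; composite reliability = 0.8209.
Max component reliability = 0.8800.
Difference = 0.8209 − 0.8800 = -0.059.

-0.059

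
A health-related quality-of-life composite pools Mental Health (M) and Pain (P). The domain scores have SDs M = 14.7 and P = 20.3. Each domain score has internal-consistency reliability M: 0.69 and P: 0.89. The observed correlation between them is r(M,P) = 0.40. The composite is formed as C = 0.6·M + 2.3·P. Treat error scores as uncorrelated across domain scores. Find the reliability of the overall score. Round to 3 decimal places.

0.898

Var(C) = 0.6²·14.7² + 2.3²·20.3² + 2·[1.38·14.7·20.3·0.40] = 2257.75 + 329.445 = 2587.19.
Because errors are independent across components, Cov(Tᵢ,Tⱼ) = Cov(Xᵢ,Xⱼ); the off-diagonal part of the true-score variance is the same as above.
True-score variance = [0.6²·14.7²·0.69 + 2.3²·20.3²·0.89] + 329.445 = 1993.84 + 329.445 = 2323.28.
Reliability = 2323.28 / 2587.19 = 0.898.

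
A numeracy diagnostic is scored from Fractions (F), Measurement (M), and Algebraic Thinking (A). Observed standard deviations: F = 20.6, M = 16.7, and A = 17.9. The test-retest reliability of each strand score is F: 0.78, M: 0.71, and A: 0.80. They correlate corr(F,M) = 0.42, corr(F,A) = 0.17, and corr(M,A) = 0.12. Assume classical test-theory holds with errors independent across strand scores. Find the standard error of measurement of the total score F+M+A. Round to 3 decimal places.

Var(total) = 1023.66 + 486.092 = 1509.75.
True-score variance = 785.341 + 486.092 = 1271.43, so reliability = 0.8421.
Error variance = 1509.75 − 1271.43 = 238.319; SEM = √238.319 = 15.438.

15.438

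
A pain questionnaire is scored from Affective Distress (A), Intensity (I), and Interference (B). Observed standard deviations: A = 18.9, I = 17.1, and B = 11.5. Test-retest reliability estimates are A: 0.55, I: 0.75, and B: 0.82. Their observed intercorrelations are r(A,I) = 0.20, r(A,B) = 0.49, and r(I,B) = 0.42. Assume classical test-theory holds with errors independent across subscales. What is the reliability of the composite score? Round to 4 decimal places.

0.8002

Var(A+I+B) = 18.9² + 17.1² + 11.5² + 2·[18.9·17.1·0.20 + 18.9·11.5·0.49 + 17.1·11.5·0.42] = 781.87 + 507.465 = 1289.34.
Under uncorrelated errors the observed covariances equal the true-score covariances, so only the own-variance terms attenuate.
True-score variance = [18.9²·0.55 + 17.1²·0.75 + 11.5²·0.82] + 507.465 = 524.218 + 507.465 = 1031.68.
Reliability = 1031.68 / 1289.34 = 0.8002.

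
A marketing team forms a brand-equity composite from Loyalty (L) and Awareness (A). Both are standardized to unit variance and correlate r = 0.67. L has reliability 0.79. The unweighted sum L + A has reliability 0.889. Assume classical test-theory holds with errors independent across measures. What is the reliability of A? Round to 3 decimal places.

Var(L+A) = 2 + 2·0.67 = 3.340.
True-score variance = ρ_L + ρ_A + 2·0.67, so 0.889 = (0.79 + ρ_A + 1.34) / 3.340.
ρ_A = 0.889·3.340 − 0.79 − 1.34 = 0.839.

0.839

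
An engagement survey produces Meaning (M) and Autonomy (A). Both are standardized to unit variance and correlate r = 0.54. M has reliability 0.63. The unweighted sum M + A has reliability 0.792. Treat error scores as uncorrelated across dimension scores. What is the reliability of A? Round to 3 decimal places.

Var(M+A) = 2 + 2·0.54 = 3.080.
True-score variance = ρ_M + ρ_A + 2·0.54, so 0.792 = (0.63 + ρ_A + 1.08) / 3.080.
ρ_A = 0.792·3.080 − 0.63 − 1.08 = 0.729.

0.729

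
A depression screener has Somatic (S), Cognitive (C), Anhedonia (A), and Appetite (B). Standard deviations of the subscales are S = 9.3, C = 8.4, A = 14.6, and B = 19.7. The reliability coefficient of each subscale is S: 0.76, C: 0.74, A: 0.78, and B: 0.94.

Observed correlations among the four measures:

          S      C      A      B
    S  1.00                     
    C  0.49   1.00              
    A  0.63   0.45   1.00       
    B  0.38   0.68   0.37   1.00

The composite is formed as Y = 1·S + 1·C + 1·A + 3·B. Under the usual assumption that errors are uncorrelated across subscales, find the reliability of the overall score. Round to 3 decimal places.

0.950

Var(Y) = 9.3² + 8.4² + 14.6² + 3²·19.7² + 2·[9.3·8.4·0.49 + 9.3·14.6·0.63 + 3·9.3·19.7·0.38 + 8.4·14.6·0.45 + 3·8.4·19.7·0.68 + 3·14.6·19.7·0.37] = 3863.02 + 2089.41 = 5952.43.
Because errors are independent across components, Cov(Tᵢ,Tⱼ) = Cov(Xᵢ,Xⱼ); the off-diagonal part of the true-score variance is the same as above.
True-score variance = [9.3²·0.76 + 8.4²·0.74 + 14.6²·0.78 + 3²·19.7²·0.94] + 2089.41 = 3567.45 + 2089.41 = 5656.86.
Reliability = 5656.86 / 5952.43 = 0.950.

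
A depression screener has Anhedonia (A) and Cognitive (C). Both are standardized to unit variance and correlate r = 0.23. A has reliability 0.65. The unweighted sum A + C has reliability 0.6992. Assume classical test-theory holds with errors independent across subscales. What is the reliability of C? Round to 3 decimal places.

0.610

Var(A+C) = 2 + 2·0.23 = 2.460.
True-score variance = ρ_A + ρ_C + 2·0.23, so 0.6992 = (0.65 + ρ_C + 0.46) / 2.460.
ρ_C = 0.6992·2.460 − 0.65 − 0.46 = 0.610.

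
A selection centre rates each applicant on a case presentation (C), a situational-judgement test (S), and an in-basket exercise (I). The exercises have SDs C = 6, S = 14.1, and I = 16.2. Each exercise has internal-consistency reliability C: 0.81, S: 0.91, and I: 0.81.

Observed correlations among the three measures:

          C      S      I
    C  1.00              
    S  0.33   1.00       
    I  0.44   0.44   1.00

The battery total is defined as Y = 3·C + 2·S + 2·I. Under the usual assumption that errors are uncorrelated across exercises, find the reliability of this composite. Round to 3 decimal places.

Var(Y) = 3²·6² + 2²·14.1² + 2²·16.2² + 2·[6·6·14.1·0.33 + 6·6·16.2·0.44 + 4·14.1·16.2·0.44] = 2169 + 1652.27 = 3821.27.
Under uncorrelated errors the observed covariances equal the true-score covariances, so only the own-variance terms attenuate.
True-score variance = [3²·6²·0.81 + 2²·14.1²·0.91 + 2²·16.2²·0.81] + 1652.27 = 1836.41 + 1652.27 = 3488.68.
Reliability = 3488.68 / 3821.27 = 0.913.

0.913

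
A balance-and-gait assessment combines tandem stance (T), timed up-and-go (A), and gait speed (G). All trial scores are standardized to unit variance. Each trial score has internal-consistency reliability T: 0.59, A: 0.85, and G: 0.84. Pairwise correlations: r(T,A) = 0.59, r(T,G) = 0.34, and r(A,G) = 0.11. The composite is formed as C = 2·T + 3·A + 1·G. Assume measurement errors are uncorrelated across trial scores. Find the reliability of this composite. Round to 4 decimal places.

Var(C) = 2² + 3² + 1 + 2·[6·0.59 + 2·0.34 + 3·0.11] = 14 + 9.1 = 23.1.
With uncorrelated errors the cross-covariances are all true-score covariance, so they carry over unchanged; only the diagonal terms shrink to ρᵢσᵢ².
True-score variance = [2²·0.59 + 3²·0.85 + 0.84] + 9.1 = 10.85 + 9.1 = 19.95.
Reliability = 19.95 / 23.1 = 0.8636.

0.8636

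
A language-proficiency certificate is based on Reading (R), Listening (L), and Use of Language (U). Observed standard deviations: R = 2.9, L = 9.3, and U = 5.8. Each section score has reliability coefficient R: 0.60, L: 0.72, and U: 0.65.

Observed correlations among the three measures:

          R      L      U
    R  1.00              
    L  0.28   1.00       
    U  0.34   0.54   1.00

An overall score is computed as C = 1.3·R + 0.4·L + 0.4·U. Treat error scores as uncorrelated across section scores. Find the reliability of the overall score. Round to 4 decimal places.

0.7977

Var(C) = 1.3²·2.9² + 0.4²·9.3² + 0.4²·5.8² + 2·[0.52·2.9·9.3·0.28 + 0.52·2.9·5.8·0.34 + 0.16·9.3·5.8·0.54] = 33.4337 + 23.122 = 56.5557.
Because errors are independent across components, Cov(Tᵢ,Tⱼ) = Cov(Xᵢ,Xⱼ); the off-diagonal part of the true-score variance is the same as above.
True-score variance = [1.3²·2.9²·0.60 + 0.4²·9.3²·0.72 + 0.4²·5.8²·0.65] + 23.122 = 21.9899 + 23.122 = 45.112.
Reliability = 45.112 / 56.5557 = 0.7977.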